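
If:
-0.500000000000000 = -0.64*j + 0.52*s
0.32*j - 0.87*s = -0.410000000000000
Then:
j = 1.66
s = 1.08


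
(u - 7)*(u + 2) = u^2 - 5*u - 14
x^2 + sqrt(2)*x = x*(x + sqrt(2))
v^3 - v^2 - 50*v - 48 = (v - 8)*(v + 1)*(v + 6)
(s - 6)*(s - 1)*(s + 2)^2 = s^4 - 3*s^3 - 18*s^2 - 4*s + 24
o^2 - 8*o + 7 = (o - 7)*(o - 1)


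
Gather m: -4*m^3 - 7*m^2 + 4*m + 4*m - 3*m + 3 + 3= -4*m^3 - 7*m^2 + 5*m + 6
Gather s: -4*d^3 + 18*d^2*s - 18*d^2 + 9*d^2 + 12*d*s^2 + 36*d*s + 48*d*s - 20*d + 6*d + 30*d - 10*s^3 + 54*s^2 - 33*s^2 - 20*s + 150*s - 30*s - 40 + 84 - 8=-4*d^3 - 9*d^2 + 16*d - 10*s^3 + s^2*(12*d + 21) + s*(18*d^2 + 84*d + 100) + 36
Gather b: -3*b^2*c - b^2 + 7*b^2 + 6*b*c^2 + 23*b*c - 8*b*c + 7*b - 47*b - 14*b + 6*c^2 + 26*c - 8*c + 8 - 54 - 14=b^2*(6 - 3*c) + b*(6*c^2 + 15*c - 54) + 6*c^2 + 18*c - 60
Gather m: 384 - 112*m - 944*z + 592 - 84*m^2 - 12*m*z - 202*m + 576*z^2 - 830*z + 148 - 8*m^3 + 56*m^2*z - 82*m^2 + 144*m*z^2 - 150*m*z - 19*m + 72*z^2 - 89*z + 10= -8*m^3 + m^2*(56*z - 166) + m*(144*z^2 - 162*z - 333) + 648*z^2 - 1863*z + 1134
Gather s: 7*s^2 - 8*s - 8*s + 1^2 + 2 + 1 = 7*s^2 - 16*s + 4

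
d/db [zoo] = 0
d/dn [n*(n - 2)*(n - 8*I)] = 3*n^2 + n*(-4 - 16*I) + 16*I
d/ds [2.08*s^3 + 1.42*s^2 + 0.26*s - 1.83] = 6.24*s^2 + 2.84*s + 0.26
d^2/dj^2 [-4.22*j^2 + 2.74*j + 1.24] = -8.44000000000000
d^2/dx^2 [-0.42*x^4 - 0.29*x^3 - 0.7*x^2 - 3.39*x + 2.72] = -5.04*x^2 - 1.74*x - 1.4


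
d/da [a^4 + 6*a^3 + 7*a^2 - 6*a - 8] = 4*a^3 + 18*a^2 + 14*a - 6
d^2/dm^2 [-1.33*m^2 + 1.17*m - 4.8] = -2.66000000000000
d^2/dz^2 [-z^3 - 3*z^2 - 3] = -6*z - 6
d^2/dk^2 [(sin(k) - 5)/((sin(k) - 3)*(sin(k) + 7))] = (-sin(k)^5 + 24*sin(k)^4 - 64*sin(k)^3 + 386*sin(k)^2 - 15*sin(k) - 202)/((sin(k) - 3)^3*(sin(k) + 7)^3)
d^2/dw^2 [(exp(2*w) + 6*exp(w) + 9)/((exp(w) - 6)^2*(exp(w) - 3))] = (exp(5*w) + 51*exp(4*w) - 45*exp(3*w) - 1755*exp(2*w) + 3564*exp(w) + 3888)*exp(w)/(exp(7*w) - 33*exp(6*w) + 459*exp(5*w) - 3483*exp(4*w) + 15552*exp(3*w) - 40824*exp(2*w) + 58320*exp(w) - 34992)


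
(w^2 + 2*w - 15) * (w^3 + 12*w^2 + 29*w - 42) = w^5 + 14*w^4 + 38*w^3 - 164*w^2 - 519*w + 630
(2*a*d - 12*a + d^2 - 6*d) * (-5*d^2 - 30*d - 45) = -10*a*d^3 + 270*a*d + 540*a - 5*d^4 + 135*d^2 + 270*d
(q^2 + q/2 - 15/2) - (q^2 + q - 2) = -q/2 - 11/2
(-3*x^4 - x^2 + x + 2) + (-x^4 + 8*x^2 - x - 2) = -4*x^4 + 7*x^2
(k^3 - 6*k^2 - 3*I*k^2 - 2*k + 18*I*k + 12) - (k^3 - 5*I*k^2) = -6*k^2 + 2*I*k^2 - 2*k + 18*I*k + 12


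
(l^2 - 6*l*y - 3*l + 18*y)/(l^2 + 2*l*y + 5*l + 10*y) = (l^2 - 6*l*y - 3*l + 18*y)/(l^2 + 2*l*y + 5*l + 10*y)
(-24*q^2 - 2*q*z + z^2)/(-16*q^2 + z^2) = (-6*q + z)/(-4*q + z)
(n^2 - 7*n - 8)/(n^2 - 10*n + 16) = (n + 1)/(n - 2)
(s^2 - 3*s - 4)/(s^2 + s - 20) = (s + 1)/(s + 5)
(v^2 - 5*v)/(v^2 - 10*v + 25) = v/(v - 5)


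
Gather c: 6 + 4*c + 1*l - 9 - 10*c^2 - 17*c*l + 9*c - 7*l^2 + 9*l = -10*c^2 + c*(13 - 17*l) - 7*l^2 + 10*l - 3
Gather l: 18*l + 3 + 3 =18*l + 6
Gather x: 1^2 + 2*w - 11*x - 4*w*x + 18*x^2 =2*w + 18*x^2 + x*(-4*w - 11) + 1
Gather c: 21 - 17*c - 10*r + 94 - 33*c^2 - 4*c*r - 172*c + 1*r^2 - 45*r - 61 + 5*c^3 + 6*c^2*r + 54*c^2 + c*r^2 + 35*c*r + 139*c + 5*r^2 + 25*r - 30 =5*c^3 + c^2*(6*r + 21) + c*(r^2 + 31*r - 50) + 6*r^2 - 30*r + 24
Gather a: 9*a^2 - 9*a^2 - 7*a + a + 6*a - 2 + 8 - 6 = 0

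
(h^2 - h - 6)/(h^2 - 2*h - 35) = (-h^2 + h + 6)/(-h^2 + 2*h + 35)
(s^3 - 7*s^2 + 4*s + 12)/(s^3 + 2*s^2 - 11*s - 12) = (s^2 - 8*s + 12)/(s^2 + s - 12)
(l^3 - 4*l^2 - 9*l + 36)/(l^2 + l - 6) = (l^2 - 7*l + 12)/(l - 2)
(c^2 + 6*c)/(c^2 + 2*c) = (c + 6)/(c + 2)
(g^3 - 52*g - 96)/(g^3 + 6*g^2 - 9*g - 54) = (g^2 - 6*g - 16)/(g^2 - 9)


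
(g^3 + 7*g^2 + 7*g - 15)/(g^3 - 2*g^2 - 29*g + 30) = (g + 3)/(g - 6)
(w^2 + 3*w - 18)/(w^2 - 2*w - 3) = (w + 6)/(w + 1)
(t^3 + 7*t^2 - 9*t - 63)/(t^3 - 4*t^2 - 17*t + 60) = (t^2 + 10*t + 21)/(t^2 - t - 20)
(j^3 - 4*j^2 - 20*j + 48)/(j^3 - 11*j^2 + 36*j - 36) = (j + 4)/(j - 3)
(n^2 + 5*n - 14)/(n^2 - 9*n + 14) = (n + 7)/(n - 7)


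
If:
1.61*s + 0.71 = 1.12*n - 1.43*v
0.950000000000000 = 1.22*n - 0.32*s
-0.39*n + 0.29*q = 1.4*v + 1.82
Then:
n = 0.810997633578279 - 0.284966994644414*v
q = 4.44435473134027*v + 7.3665140589501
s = 0.123178478017188 - 1.08643666708183*v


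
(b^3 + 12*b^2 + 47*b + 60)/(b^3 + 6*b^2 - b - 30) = (b + 4)/(b - 2)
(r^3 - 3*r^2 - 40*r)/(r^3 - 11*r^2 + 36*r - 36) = r*(r^2 - 3*r - 40)/(r^3 - 11*r^2 + 36*r - 36)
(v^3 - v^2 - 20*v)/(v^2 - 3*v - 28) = v*(v - 5)/(v - 7)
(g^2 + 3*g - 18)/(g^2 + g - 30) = (g - 3)/(g - 5)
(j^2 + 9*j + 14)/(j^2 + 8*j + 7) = (j + 2)/(j + 1)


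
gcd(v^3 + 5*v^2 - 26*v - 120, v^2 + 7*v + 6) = v + 6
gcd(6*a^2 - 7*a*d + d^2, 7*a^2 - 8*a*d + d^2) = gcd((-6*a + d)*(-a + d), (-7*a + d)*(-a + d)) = a - d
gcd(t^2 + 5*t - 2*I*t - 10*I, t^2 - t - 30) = t + 5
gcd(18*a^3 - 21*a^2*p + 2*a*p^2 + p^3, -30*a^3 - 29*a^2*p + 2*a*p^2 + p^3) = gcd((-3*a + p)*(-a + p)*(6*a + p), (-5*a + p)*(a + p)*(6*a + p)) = 6*a + p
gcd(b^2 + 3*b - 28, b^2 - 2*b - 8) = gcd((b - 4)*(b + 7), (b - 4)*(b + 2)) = b - 4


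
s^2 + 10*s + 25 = (s + 5)^2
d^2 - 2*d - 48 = (d - 8)*(d + 6)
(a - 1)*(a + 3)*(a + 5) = a^3 + 7*a^2 + 7*a - 15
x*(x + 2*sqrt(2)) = x^2 + 2*sqrt(2)*x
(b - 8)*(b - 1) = b^2 - 9*b + 8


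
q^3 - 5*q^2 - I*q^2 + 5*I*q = q*(q - 5)*(q - I)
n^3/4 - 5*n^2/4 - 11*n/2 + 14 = (n/4 + 1)*(n - 7)*(n - 2)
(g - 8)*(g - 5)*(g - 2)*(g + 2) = g^4 - 13*g^3 + 36*g^2 + 52*g - 160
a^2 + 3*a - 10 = (a - 2)*(a + 5)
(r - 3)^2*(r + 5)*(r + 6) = r^4 + 5*r^3 - 27*r^2 - 81*r + 270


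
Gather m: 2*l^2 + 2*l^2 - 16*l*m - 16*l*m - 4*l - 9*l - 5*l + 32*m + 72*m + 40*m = 4*l^2 - 18*l + m*(144 - 32*l)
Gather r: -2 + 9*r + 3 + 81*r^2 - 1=81*r^2 + 9*r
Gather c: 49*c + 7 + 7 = 49*c + 14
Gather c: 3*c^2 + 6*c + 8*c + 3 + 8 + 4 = 3*c^2 + 14*c + 15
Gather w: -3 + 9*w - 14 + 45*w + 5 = 54*w - 12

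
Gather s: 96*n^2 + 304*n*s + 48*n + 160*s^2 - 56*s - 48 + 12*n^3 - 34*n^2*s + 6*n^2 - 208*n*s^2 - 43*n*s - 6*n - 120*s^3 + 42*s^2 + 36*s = 12*n^3 + 102*n^2 + 42*n - 120*s^3 + s^2*(202 - 208*n) + s*(-34*n^2 + 261*n - 20) - 48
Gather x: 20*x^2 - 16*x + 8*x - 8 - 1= 20*x^2 - 8*x - 9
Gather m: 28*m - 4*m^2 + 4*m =-4*m^2 + 32*m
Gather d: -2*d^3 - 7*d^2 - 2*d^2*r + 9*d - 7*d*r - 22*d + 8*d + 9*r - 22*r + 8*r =-2*d^3 + d^2*(-2*r - 7) + d*(-7*r - 5) - 5*r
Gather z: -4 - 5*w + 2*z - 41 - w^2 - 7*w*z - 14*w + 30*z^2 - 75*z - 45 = -w^2 - 19*w + 30*z^2 + z*(-7*w - 73) - 90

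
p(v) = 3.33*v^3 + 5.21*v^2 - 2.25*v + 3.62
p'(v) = 9.99*v^2 + 10.42*v - 2.25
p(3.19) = 157.56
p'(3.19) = 132.65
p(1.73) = 32.56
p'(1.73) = 45.68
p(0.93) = 8.71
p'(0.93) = 16.08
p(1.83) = 37.36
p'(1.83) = 50.27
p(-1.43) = 7.75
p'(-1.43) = 3.28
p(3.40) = 187.08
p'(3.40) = 148.66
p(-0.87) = 7.33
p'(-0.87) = -3.75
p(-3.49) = -66.62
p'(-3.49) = 83.06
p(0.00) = 3.62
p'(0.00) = -2.25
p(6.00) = 896.96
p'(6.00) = 419.91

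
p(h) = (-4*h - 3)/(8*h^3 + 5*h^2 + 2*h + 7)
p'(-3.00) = -0.04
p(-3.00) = -0.05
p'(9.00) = 0.00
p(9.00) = -0.00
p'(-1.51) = -0.53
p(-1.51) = -0.25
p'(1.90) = 0.12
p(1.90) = -0.13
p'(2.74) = 0.04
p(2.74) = -0.07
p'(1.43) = 0.21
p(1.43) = -0.20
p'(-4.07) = -0.01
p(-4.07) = -0.03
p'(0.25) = -0.12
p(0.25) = -0.50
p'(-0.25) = -0.55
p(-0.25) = -0.30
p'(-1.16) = -28.25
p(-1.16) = -1.52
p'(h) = (-4*h - 3)*(-24*h^2 - 10*h - 2)/(8*h^3 + 5*h^2 + 2*h + 7)^2 - 4/(8*h^3 + 5*h^2 + 2*h + 7) = 2*(32*h^3 + 46*h^2 + 15*h - 11)/(64*h^6 + 80*h^5 + 57*h^4 + 132*h^3 + 74*h^2 + 28*h + 49)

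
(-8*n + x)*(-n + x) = 8*n^2 - 9*n*x + x^2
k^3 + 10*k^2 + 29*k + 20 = (k + 1)*(k + 4)*(k + 5)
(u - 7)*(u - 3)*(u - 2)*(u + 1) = u^4 - 11*u^3 + 29*u^2 - u - 42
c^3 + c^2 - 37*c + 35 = (c - 5)*(c - 1)*(c + 7)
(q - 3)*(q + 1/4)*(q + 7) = q^3 + 17*q^2/4 - 20*q - 21/4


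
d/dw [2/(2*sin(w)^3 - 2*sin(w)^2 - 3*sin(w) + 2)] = 8*(4*sin(w) + 3*cos(2*w))*cos(w)/(3*sin(w) + sin(3*w) - 4*cos(w)^2)^2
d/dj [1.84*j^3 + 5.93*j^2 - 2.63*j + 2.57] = 5.52*j^2 + 11.86*j - 2.63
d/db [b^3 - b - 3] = 3*b^2 - 1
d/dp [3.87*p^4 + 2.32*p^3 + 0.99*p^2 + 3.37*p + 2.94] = 15.48*p^3 + 6.96*p^2 + 1.98*p + 3.37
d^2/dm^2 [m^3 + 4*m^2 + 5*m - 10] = 6*m + 8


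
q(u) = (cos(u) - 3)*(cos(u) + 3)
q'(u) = -(cos(u) - 3)*sin(u) - (cos(u) + 3)*sin(u)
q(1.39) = -8.97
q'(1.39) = -0.35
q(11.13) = -8.98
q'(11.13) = 0.27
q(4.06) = -8.63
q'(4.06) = -0.96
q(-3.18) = -8.00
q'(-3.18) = 0.08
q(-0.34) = -8.11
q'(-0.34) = 0.63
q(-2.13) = -8.72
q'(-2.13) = -0.90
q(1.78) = -8.96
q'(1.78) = 0.41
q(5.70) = -8.30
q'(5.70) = 0.92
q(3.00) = -8.02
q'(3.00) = 0.28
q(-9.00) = -8.17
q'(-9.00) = -0.75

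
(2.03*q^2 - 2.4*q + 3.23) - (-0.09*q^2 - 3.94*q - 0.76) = 2.12*q^2 + 1.54*q + 3.99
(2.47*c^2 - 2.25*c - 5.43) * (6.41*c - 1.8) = 15.8327*c^3 - 18.8685*c^2 - 30.7563*c + 9.774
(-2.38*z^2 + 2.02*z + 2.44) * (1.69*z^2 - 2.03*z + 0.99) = -4.0222*z^4 + 8.2452*z^3 - 2.3332*z^2 - 2.9534*z + 2.4156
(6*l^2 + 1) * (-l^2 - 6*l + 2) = -6*l^4 - 36*l^3 + 11*l^2 - 6*l + 2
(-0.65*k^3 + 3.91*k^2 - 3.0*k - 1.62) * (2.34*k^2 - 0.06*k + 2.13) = -1.521*k^5 + 9.1884*k^4 - 8.6391*k^3 + 4.7175*k^2 - 6.2928*k - 3.4506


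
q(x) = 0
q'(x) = 0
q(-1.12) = 0.00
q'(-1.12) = 0.00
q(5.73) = 0.00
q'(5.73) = 0.00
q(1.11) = 0.00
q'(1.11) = 0.00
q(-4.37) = 0.00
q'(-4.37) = 0.00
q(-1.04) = 0.00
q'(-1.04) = 0.00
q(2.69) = 0.00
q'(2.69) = 0.00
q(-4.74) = 0.00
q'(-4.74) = 0.00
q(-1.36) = 0.00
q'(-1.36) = 0.00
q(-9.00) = 0.00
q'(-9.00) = 0.00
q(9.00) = 0.00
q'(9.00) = 0.00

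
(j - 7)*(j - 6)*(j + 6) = j^3 - 7*j^2 - 36*j + 252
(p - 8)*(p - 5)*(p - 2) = p^3 - 15*p^2 + 66*p - 80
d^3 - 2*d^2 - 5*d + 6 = (d - 3)*(d - 1)*(d + 2)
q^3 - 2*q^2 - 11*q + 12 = (q - 4)*(q - 1)*(q + 3)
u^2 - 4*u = u*(u - 4)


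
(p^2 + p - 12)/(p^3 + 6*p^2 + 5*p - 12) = (p - 3)/(p^2 + 2*p - 3)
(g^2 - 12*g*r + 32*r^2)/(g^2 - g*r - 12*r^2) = (g - 8*r)/(g + 3*r)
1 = 1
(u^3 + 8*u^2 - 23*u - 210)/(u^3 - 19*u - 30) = (u^2 + 13*u + 42)/(u^2 + 5*u + 6)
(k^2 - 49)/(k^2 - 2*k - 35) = (k + 7)/(k + 5)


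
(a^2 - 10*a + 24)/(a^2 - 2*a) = (a^2 - 10*a + 24)/(a*(a - 2))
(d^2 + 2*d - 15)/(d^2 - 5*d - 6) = (-d^2 - 2*d + 15)/(-d^2 + 5*d + 6)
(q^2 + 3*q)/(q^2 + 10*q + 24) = q*(q + 3)/(q^2 + 10*q + 24)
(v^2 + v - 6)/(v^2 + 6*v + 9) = (v - 2)/(v + 3)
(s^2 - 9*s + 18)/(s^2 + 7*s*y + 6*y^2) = (s^2 - 9*s + 18)/(s^2 + 7*s*y + 6*y^2)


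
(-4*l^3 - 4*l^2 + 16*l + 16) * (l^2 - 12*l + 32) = -4*l^5 + 44*l^4 - 64*l^3 - 304*l^2 + 320*l + 512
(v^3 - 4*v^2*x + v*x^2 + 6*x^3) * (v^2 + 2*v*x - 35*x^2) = v^5 - 2*v^4*x - 42*v^3*x^2 + 148*v^2*x^3 - 23*v*x^4 - 210*x^5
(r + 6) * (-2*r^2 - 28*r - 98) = -2*r^3 - 40*r^2 - 266*r - 588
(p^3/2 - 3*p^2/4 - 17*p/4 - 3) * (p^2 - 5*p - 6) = p^5/2 - 13*p^4/4 - 7*p^3/2 + 91*p^2/4 + 81*p/2 + 18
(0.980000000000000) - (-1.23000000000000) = 2.21000000000000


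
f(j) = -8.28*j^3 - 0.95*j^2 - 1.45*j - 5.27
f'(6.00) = -907.09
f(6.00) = -1836.65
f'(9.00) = -2030.59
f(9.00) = -6131.39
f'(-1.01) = -24.87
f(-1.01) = 3.76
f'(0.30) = -4.26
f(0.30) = -6.01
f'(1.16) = -37.08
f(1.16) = -21.15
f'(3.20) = -261.89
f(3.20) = -290.96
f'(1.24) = -42.00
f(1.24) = -24.32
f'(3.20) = -261.89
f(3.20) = -290.96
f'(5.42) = -741.46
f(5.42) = -1359.38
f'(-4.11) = -413.24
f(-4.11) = 559.49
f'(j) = -24.84*j^2 - 1.9*j - 1.45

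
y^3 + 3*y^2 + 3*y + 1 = (y + 1)^3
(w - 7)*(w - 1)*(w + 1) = w^3 - 7*w^2 - w + 7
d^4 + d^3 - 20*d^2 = d^2*(d - 4)*(d + 5)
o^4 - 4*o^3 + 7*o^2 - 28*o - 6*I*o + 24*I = (o - 4)*(o - 2*I)*(o - I)*(o + 3*I)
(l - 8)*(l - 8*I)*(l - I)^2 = l^4 - 8*l^3 - 10*I*l^3 - 17*l^2 + 80*I*l^2 + 136*l + 8*I*l - 64*I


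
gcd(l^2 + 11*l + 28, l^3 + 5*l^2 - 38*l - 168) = l^2 + 11*l + 28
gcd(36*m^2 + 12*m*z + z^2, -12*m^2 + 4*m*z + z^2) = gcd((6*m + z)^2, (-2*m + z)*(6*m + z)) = 6*m + z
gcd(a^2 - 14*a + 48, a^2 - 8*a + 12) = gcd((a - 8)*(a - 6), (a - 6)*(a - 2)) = a - 6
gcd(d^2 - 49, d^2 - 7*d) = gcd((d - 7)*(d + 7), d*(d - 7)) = d - 7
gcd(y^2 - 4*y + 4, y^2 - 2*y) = y - 2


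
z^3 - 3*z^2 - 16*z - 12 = (z - 6)*(z + 1)*(z + 2)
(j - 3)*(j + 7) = j^2 + 4*j - 21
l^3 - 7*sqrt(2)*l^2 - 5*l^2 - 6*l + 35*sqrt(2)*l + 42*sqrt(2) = (l - 6)*(l + 1)*(l - 7*sqrt(2))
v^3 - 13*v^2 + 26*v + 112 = (v - 8)*(v - 7)*(v + 2)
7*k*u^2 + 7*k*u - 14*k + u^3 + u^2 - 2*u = (7*k + u)*(u - 1)*(u + 2)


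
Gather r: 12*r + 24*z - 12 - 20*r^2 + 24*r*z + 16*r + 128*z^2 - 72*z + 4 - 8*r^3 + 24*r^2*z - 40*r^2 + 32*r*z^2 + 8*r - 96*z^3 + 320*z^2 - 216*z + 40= -8*r^3 + r^2*(24*z - 60) + r*(32*z^2 + 24*z + 36) - 96*z^3 + 448*z^2 - 264*z + 32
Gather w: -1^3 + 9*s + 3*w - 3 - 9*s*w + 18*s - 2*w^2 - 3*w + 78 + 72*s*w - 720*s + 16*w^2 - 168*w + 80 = -693*s + 14*w^2 + w*(63*s - 168) + 154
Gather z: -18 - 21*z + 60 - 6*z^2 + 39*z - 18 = -6*z^2 + 18*z + 24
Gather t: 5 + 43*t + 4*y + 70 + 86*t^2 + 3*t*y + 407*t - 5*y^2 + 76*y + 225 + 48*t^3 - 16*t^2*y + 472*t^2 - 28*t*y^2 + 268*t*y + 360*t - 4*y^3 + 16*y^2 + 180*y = 48*t^3 + t^2*(558 - 16*y) + t*(-28*y^2 + 271*y + 810) - 4*y^3 + 11*y^2 + 260*y + 300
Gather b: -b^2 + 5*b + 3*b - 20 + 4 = -b^2 + 8*b - 16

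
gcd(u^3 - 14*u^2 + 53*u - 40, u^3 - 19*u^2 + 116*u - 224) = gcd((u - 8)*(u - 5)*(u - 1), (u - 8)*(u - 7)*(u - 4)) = u - 8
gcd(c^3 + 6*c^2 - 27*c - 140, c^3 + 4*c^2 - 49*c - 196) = c^2 + 11*c + 28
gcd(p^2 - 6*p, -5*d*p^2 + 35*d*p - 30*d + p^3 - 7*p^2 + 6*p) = p - 6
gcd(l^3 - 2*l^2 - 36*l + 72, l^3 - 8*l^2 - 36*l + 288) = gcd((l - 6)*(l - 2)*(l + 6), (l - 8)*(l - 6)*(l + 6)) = l^2 - 36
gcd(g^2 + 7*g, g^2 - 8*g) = g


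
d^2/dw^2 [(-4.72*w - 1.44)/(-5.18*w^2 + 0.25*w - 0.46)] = ((4.72*w + 1.44)*(10.36*w - 0.25)*(20.72*w - 0.5) - (146.6976*w + 12.5584)*(5.18*w^2 - 0.25*w + 0.46))/(5.18*w^2 - 0.25*w + 0.46)^3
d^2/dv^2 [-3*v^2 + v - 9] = -6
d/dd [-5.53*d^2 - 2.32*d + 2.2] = -11.06*d - 2.32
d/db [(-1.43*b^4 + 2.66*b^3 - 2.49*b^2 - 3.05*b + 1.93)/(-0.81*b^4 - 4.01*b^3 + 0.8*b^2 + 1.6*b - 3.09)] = (7.8889*b^6 - 6.3218*b^5 - 22.1324*b^4 + 7.979*b^3 - 2.9843*b^2 + 12.3002*b + 6.3365)/(0.6561*b^8 + 6.4962*b^7 + 14.7841*b^6 - 9.008*b^5 - 7.1862*b^4 + 27.3418*b^3 - 2.384*b^2 - 9.888*b + 9.5481)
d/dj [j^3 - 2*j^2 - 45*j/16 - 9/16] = 3*j^2 - 4*j - 45/16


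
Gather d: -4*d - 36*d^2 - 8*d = -36*d^2 - 12*d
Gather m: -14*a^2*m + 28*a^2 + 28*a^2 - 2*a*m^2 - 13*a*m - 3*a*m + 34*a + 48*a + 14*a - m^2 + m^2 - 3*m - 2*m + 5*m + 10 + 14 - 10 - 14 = 56*a^2 - 2*a*m^2 + 96*a + m*(-14*a^2 - 16*a)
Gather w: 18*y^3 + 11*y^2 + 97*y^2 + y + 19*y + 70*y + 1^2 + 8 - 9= 18*y^3 + 108*y^2 + 90*y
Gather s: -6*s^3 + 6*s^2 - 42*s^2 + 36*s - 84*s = -6*s^3 - 36*s^2 - 48*s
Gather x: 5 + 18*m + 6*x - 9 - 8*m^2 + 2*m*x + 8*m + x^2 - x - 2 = -8*m^2 + 26*m + x^2 + x*(2*m + 5) - 6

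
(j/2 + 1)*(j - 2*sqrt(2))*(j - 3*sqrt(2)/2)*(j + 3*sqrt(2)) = j^4/2 - sqrt(2)*j^3/4 + j^3 - 15*j^2/2 - sqrt(2)*j^2/2 - 15*j + 9*sqrt(2)*j + 18*sqrt(2)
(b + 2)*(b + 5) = b^2 + 7*b + 10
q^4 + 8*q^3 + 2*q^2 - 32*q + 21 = (q - 1)^2*(q + 3)*(q + 7)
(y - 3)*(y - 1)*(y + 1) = y^3 - 3*y^2 - y + 3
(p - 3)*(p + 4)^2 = p^3 + 5*p^2 - 8*p - 48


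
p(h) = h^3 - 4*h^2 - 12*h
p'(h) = 3*h^2 - 8*h - 12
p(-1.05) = 7.03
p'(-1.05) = -0.29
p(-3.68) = -59.85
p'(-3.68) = 58.07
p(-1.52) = 5.49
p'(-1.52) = 7.09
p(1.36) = -21.20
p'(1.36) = -17.33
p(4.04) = -47.83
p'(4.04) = 4.64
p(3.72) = -48.51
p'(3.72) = -0.24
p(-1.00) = 7.00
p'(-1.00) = -1.00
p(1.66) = -26.37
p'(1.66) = -17.01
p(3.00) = -45.00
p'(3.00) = -9.00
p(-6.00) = -288.00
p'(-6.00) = 144.00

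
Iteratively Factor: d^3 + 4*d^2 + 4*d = (d)*(d^2 + 4*d + 4) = d*(d + 2)*(d + 2)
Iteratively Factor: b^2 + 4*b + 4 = (b + 2)*(b + 2)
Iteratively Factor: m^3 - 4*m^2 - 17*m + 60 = (m - 5)*(m^2 + m - 12) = (m - 5)*(m - 3)*(m + 4)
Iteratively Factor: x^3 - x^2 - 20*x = (x + 4)*(x^2 - 5*x) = (x - 5)*(x + 4)*(x)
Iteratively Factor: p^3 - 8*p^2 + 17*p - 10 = (p - 5)*(p^2 - 3*p + 2) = (p - 5)*(p - 1)*(p - 2)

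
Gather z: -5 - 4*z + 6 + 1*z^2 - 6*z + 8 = z^2 - 10*z + 9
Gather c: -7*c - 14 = -7*c - 14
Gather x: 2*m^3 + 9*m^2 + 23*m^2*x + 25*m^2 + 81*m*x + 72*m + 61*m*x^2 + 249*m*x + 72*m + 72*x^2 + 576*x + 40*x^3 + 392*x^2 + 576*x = 2*m^3 + 34*m^2 + 144*m + 40*x^3 + x^2*(61*m + 464) + x*(23*m^2 + 330*m + 1152)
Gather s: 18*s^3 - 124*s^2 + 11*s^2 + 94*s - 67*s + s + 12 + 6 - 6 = 18*s^3 - 113*s^2 + 28*s + 12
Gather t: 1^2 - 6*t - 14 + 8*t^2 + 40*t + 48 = 8*t^2 + 34*t + 35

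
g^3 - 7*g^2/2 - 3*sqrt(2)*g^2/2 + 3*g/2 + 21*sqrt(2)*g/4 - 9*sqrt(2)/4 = (g - 3)*(g - 1/2)*(g - 3*sqrt(2)/2)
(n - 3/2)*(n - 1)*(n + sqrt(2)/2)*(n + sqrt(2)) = n^4 - 5*n^3/2 + 3*sqrt(2)*n^3/2 - 15*sqrt(2)*n^2/4 + 5*n^2/2 - 5*n/2 + 9*sqrt(2)*n/4 + 3/2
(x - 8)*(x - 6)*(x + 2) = x^3 - 12*x^2 + 20*x + 96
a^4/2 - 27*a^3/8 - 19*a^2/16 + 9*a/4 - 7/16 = (a/2 + 1/2)*(a - 7)*(a - 1/2)*(a - 1/4)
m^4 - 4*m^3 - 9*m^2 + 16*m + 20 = (m - 5)*(m - 2)*(m + 1)*(m + 2)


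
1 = 1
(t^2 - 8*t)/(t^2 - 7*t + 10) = t*(t - 8)/(t^2 - 7*t + 10)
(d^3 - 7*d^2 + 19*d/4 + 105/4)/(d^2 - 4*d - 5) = (d^2 - 2*d - 21/4)/(d + 1)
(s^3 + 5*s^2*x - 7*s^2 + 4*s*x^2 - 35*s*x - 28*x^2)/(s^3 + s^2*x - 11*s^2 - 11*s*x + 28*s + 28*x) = (s + 4*x)/(s - 4)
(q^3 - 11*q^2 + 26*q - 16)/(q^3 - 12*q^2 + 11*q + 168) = (q^2 - 3*q + 2)/(q^2 - 4*q - 21)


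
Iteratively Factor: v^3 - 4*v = (v)*(v^2 - 4) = v*(v + 2)*(v - 2)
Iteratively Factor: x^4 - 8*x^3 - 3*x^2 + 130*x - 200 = (x - 5)*(x^3 - 3*x^2 - 18*x + 40) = (x - 5)*(x - 2)*(x^2 - x - 20) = (x - 5)*(x - 2)*(x + 4)*(x - 5)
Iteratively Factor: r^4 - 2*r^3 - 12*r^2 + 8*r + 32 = (r - 4)*(r^3 + 2*r^2 - 4*r - 8) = (r - 4)*(r + 2)*(r^2 - 4) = (r - 4)*(r - 2)*(r + 2)*(r + 2)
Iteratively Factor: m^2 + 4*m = (m)*(m + 4)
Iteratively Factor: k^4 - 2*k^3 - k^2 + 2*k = (k + 1)*(k^3 - 3*k^2 + 2*k) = (k - 1)*(k + 1)*(k^2 - 2*k) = k*(k - 1)*(k + 1)*(k - 2)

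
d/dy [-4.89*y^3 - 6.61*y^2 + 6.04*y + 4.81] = -14.67*y^2 - 13.22*y + 6.04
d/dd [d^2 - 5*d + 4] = 2*d - 5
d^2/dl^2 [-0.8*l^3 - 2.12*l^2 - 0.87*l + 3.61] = -4.8*l - 4.24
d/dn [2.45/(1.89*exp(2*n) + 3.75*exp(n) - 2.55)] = (-9.261*exp(n) - 9.1875)*exp(n)/(1.89*exp(2*n) + 3.75*exp(n) - 2.55)^2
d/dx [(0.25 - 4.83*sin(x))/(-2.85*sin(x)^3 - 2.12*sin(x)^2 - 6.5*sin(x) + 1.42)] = (-27.531*sin(x)^3 - 8.1021*sin(x)^2 + 1.06*sin(x) - 5.2336)*cos(x)/(8.1225*sin(x)^6 + 12.084*sin(x)^5 + 41.5444*sin(x)^4 + 19.466*sin(x)^3 + 36.2292*sin(x)^2 - 18.46*sin(x) + 2.0164)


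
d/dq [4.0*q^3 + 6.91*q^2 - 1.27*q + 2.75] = 12.0*q^2 + 13.82*q - 1.27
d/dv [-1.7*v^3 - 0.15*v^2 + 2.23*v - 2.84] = -5.1*v^2 - 0.3*v + 2.23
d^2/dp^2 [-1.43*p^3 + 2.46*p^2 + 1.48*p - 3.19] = 4.92 - 8.58*p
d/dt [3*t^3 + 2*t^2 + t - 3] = 9*t^2 + 4*t + 1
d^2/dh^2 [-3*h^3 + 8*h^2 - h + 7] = 16 - 18*h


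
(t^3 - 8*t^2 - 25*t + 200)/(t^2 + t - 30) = (t^2 - 3*t - 40)/(t + 6)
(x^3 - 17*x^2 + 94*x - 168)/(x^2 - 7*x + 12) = (x^2 - 13*x + 42)/(x - 3)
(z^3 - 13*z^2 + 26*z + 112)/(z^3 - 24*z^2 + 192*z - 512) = (z^2 - 5*z - 14)/(z^2 - 16*z + 64)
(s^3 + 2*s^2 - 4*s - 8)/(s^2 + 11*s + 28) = (s^3 + 2*s^2 - 4*s - 8)/(s^2 + 11*s + 28)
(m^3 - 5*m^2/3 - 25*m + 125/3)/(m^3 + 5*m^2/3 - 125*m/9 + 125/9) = 3*(m - 5)/(3*m - 5)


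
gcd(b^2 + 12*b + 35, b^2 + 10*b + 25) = b + 5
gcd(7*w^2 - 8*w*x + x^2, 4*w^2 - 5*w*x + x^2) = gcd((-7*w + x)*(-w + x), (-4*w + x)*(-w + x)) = -w + x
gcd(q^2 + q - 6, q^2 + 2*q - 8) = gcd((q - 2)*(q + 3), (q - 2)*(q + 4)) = q - 2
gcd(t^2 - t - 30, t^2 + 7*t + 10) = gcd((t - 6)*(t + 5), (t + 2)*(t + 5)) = t + 5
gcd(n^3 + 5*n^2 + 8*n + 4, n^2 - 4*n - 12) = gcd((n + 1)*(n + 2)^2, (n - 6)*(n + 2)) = n + 2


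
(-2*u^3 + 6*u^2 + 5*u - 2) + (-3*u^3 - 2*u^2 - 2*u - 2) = -5*u^3 + 4*u^2 + 3*u - 4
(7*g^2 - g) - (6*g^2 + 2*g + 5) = g^2 - 3*g - 5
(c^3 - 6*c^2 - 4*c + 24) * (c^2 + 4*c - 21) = c^5 - 2*c^4 - 49*c^3 + 134*c^2 + 180*c - 504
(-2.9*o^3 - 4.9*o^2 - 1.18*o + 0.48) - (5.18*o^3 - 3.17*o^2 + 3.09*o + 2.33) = -8.08*o^3 - 1.73*o^2 - 4.27*o - 1.85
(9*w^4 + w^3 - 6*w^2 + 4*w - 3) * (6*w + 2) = 54*w^5 + 24*w^4 - 34*w^3 + 12*w^2 - 10*w - 6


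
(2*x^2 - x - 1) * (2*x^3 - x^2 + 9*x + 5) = 4*x^5 - 4*x^4 + 17*x^3 + 2*x^2 - 14*x - 5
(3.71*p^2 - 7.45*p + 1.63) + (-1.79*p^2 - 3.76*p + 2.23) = 1.92*p^2 - 11.21*p + 3.86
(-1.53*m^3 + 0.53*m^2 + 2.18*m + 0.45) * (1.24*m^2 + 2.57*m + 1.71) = -1.8972*m^5 - 3.2749*m^4 + 1.449*m^3 + 7.0669*m^2 + 4.8843*m + 0.7695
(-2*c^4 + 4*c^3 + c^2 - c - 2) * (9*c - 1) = -18*c^5 + 38*c^4 + 5*c^3 - 10*c^2 - 17*c + 2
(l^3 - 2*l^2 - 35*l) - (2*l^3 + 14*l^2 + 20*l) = -l^3 - 16*l^2 - 55*l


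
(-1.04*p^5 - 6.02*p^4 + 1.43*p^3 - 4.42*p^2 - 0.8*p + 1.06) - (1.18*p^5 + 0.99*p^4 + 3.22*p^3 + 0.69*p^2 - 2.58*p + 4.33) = -2.22*p^5 - 7.01*p^4 - 1.79*p^3 - 5.11*p^2 + 1.78*p - 3.27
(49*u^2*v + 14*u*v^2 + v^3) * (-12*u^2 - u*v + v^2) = -588*u^4*v - 217*u^3*v^2 + 23*u^2*v^3 + 13*u*v^4 + v^5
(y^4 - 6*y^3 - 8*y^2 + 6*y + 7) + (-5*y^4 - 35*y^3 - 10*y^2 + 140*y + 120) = -4*y^4 - 41*y^3 - 18*y^2 + 146*y + 127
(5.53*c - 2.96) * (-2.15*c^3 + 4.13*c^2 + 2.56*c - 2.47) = -11.8895*c^4 + 29.2029*c^3 + 1.932*c^2 - 21.2367*c + 7.3112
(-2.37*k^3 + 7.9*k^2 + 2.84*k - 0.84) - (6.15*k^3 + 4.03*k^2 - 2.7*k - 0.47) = -8.52*k^3 + 3.87*k^2 + 5.54*k - 0.37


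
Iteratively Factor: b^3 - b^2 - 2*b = (b - 2)*(b^2 + b) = (b - 2)*(b + 1)*(b)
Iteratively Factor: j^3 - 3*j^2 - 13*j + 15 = (j + 3)*(j^2 - 6*j + 5) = (j - 5)*(j + 3)*(j - 1)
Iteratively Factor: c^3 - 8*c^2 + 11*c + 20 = (c + 1)*(c^2 - 9*c + 20) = (c - 5)*(c + 1)*(c - 4)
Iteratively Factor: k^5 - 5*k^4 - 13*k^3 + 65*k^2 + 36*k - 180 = (k + 3)*(k^4 - 8*k^3 + 11*k^2 + 32*k - 60) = (k - 2)*(k + 3)*(k^3 - 6*k^2 - k + 30) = (k - 5)*(k - 2)*(k + 3)*(k^2 - k - 6) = (k - 5)*(k - 2)*(k + 2)*(k + 3)*(k - 3)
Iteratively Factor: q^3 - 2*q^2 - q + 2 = (q - 1)*(q^2 - q - 2) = (q - 1)*(q + 1)*(q - 2)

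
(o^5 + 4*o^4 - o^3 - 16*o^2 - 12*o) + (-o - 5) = o^5 + 4*o^4 - o^3 - 16*o^2 - 13*o - 5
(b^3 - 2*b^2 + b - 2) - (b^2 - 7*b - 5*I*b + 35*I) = b^3 - 3*b^2 + 8*b + 5*I*b - 2 - 35*I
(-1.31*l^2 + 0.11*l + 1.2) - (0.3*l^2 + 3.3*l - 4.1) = -1.61*l^2 - 3.19*l + 5.3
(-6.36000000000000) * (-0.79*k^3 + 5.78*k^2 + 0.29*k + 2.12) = 5.0244*k^3 - 36.7608*k^2 - 1.8444*k - 13.4832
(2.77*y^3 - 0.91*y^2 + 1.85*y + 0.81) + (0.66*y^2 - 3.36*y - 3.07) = 2.77*y^3 - 0.25*y^2 - 1.51*y - 2.26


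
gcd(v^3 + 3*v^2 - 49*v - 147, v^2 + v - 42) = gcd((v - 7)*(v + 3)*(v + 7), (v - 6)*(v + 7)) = v + 7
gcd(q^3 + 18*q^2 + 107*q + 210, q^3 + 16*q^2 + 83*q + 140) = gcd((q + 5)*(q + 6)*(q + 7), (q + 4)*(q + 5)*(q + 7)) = q^2 + 12*q + 35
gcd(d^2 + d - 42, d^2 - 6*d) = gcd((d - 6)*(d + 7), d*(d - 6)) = d - 6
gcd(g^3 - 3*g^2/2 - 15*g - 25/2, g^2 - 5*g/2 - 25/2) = g^2 - 5*g/2 - 25/2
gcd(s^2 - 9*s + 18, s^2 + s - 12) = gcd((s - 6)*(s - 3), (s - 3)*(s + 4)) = s - 3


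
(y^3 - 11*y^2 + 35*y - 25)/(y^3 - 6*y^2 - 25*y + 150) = (y^2 - 6*y + 5)/(y^2 - y - 30)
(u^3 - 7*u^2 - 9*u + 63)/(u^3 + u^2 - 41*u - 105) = (u - 3)/(u + 5)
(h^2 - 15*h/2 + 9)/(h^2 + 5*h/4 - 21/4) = 2*(2*h^2 - 15*h + 18)/(4*h^2 + 5*h - 21)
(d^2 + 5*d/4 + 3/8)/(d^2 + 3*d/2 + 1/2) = (d + 3/4)/(d + 1)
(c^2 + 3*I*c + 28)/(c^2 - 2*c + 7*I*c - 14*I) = (c - 4*I)/(c - 2)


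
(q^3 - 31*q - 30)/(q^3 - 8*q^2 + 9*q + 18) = (q + 5)/(q - 3)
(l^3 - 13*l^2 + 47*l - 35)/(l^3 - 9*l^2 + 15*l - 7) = (l - 5)/(l - 1)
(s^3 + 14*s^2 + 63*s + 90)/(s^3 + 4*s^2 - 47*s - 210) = (s + 3)/(s - 7)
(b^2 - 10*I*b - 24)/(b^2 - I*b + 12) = (b - 6*I)/(b + 3*I)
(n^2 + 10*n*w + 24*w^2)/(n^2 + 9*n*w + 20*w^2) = (n + 6*w)/(n + 5*w)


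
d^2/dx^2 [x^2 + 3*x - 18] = 2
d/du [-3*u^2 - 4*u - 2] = -6*u - 4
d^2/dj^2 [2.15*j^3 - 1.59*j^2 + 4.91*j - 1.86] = 12.9*j - 3.18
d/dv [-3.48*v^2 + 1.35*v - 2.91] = 1.35 - 6.96*v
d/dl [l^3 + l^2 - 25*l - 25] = 3*l^2 + 2*l - 25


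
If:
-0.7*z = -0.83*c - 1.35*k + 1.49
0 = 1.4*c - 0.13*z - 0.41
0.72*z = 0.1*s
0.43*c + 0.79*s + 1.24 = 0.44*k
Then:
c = 0.28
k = 0.84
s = -1.25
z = -0.17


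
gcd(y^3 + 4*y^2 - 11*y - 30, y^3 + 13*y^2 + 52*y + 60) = y^2 + 7*y + 10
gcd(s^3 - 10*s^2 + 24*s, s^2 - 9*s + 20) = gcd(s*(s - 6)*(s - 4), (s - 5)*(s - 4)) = s - 4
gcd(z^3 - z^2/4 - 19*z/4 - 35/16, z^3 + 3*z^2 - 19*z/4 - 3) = z + 1/2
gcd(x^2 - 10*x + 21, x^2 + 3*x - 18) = x - 3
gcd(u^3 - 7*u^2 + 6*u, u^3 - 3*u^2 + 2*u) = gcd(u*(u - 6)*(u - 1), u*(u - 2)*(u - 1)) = u^2 - u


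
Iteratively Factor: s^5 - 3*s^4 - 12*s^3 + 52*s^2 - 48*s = (s - 3)*(s^4 - 12*s^2 + 16*s) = (s - 3)*(s - 2)*(s^3 + 2*s^2 - 8*s) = (s - 3)*(s - 2)^2*(s^2 + 4*s) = s*(s - 3)*(s - 2)^2*(s + 4)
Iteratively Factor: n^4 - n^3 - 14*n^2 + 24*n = (n)*(n^3 - n^2 - 14*n + 24) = n*(n - 3)*(n^2 + 2*n - 8) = n*(n - 3)*(n - 2)*(n + 4)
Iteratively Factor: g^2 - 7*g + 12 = (g - 3)*(g - 4)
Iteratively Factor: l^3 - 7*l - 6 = (l + 2)*(l^2 - 2*l - 3) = (l + 1)*(l + 2)*(l - 3)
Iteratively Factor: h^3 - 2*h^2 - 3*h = (h + 1)*(h^2 - 3*h) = (h - 3)*(h + 1)*(h)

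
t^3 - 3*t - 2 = (t - 2)*(t + 1)^2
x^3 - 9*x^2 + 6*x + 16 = (x - 8)*(x - 2)*(x + 1)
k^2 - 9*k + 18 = (k - 6)*(k - 3)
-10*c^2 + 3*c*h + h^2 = (-2*c + h)*(5*c + h)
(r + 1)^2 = r^2 + 2*r + 1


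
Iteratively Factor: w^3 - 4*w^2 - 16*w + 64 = (w - 4)*(w^2 - 16) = (w - 4)*(w + 4)*(w - 4)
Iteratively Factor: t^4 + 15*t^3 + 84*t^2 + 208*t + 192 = (t + 4)*(t^3 + 11*t^2 + 40*t + 48) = (t + 3)*(t + 4)*(t^2 + 8*t + 16) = (t + 3)*(t + 4)^2*(t + 4)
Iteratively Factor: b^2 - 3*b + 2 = (b - 1)*(b - 2)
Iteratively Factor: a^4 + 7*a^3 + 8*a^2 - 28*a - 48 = (a + 3)*(a^3 + 4*a^2 - 4*a - 16) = (a - 2)*(a + 3)*(a^2 + 6*a + 8) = (a - 2)*(a + 3)*(a + 4)*(a + 2)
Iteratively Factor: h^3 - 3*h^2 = (h)*(h^2 - 3*h) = h^2*(h - 3)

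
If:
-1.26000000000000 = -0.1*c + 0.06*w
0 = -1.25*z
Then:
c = 0.6*w + 12.6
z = 0.00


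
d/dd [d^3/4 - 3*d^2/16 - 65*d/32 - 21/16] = 3*d^2/4 - 3*d/8 - 65/32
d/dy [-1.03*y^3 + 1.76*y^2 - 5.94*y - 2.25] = -3.09*y^2 + 3.52*y - 5.94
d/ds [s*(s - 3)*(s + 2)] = 3*s^2 - 2*s - 6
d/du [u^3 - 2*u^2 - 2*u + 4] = 3*u^2 - 4*u - 2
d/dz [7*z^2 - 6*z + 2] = 14*z - 6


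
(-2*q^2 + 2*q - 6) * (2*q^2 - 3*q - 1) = -4*q^4 + 10*q^3 - 16*q^2 + 16*q + 6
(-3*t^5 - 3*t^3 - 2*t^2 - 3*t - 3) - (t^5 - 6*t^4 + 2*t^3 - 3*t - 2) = -4*t^5 + 6*t^4 - 5*t^3 - 2*t^2 - 1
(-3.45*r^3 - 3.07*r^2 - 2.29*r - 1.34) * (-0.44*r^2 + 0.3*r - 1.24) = 1.518*r^5 + 0.3158*r^4 + 4.3646*r^3 + 3.7094*r^2 + 2.4376*r + 1.6616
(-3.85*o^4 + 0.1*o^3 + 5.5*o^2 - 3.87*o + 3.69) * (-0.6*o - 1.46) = 2.31*o^5 + 5.561*o^4 - 3.446*o^3 - 5.708*o^2 + 3.4362*o - 5.3874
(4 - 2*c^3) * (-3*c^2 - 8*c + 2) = 6*c^5 + 16*c^4 - 4*c^3 - 12*c^2 - 32*c + 8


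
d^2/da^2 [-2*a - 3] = 0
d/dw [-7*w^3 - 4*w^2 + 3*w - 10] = -21*w^2 - 8*w + 3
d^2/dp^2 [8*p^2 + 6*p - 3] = 16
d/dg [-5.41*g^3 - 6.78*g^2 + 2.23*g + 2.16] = -16.23*g^2 - 13.56*g + 2.23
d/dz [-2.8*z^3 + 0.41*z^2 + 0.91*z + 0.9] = -8.4*z^2 + 0.82*z + 0.91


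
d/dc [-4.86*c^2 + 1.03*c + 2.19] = 1.03 - 9.72*c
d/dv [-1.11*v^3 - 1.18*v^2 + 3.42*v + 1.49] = -3.33*v^2 - 2.36*v + 3.42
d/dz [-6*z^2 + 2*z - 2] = 2 - 12*z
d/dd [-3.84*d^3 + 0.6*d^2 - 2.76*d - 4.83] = -11.52*d^2 + 1.2*d - 2.76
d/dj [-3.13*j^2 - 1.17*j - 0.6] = -6.26*j - 1.17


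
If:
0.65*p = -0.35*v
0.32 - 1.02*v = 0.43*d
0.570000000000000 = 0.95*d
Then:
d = 0.60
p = -0.03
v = 0.06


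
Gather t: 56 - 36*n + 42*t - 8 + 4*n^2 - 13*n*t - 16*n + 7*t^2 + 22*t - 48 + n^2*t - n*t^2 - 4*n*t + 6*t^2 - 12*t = 4*n^2 - 52*n + t^2*(13 - n) + t*(n^2 - 17*n + 52)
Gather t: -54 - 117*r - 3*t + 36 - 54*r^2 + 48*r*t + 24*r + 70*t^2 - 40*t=-54*r^2 - 93*r + 70*t^2 + t*(48*r - 43) - 18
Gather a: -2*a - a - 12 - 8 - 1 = -3*a - 21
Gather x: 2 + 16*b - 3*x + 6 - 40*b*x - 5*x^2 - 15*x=16*b - 5*x^2 + x*(-40*b - 18) + 8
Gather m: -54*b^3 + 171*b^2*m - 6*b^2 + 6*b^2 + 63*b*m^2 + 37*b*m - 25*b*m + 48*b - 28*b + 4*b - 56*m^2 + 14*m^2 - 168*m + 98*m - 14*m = -54*b^3 + 24*b + m^2*(63*b - 42) + m*(171*b^2 + 12*b - 84)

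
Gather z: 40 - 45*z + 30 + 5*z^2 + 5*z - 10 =5*z^2 - 40*z + 60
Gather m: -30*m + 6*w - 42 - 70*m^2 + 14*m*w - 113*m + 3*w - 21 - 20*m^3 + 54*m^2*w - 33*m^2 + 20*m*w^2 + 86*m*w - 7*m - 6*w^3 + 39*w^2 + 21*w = -20*m^3 + m^2*(54*w - 103) + m*(20*w^2 + 100*w - 150) - 6*w^3 + 39*w^2 + 30*w - 63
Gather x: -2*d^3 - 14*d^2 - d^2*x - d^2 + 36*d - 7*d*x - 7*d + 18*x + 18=-2*d^3 - 15*d^2 + 29*d + x*(-d^2 - 7*d + 18) + 18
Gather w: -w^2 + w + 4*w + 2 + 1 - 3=-w^2 + 5*w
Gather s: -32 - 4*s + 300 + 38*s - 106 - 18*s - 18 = 16*s + 144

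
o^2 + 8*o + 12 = (o + 2)*(o + 6)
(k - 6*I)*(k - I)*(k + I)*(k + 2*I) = k^4 - 4*I*k^3 + 13*k^2 - 4*I*k + 12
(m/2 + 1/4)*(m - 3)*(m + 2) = m^3/2 - m^2/4 - 13*m/4 - 3/2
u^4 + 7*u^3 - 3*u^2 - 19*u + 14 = (u - 1)^2*(u + 2)*(u + 7)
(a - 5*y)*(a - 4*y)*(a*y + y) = a^3*y - 9*a^2*y^2 + a^2*y + 20*a*y^3 - 9*a*y^2 + 20*y^3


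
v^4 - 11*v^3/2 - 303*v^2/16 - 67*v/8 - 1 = (v - 8)*(v + 1/4)^2*(v + 2)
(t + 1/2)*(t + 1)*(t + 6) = t^3 + 15*t^2/2 + 19*t/2 + 3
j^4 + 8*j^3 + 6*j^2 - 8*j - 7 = (j - 1)*(j + 1)^2*(j + 7)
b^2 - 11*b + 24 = (b - 8)*(b - 3)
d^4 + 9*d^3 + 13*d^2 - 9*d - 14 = (d - 1)*(d + 1)*(d + 2)*(d + 7)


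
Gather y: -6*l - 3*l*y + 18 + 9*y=-6*l + y*(9 - 3*l) + 18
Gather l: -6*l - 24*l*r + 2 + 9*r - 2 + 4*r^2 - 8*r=l*(-24*r - 6) + 4*r^2 + r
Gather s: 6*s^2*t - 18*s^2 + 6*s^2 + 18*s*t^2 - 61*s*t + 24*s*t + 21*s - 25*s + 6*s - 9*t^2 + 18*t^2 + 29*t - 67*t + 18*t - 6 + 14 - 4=s^2*(6*t - 12) + s*(18*t^2 - 37*t + 2) + 9*t^2 - 20*t + 4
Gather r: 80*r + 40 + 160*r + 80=240*r + 120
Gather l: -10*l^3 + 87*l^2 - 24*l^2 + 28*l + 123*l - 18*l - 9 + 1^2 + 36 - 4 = -10*l^3 + 63*l^2 + 133*l + 24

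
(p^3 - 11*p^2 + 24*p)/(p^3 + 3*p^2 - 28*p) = (p^2 - 11*p + 24)/(p^2 + 3*p - 28)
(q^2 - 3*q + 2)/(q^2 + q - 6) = (q - 1)/(q + 3)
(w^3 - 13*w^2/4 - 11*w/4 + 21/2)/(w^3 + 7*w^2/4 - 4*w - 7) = (w - 3)/(w + 2)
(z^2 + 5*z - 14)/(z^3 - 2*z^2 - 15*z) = (-z^2 - 5*z + 14)/(z*(-z^2 + 2*z + 15))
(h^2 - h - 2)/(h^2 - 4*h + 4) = (h + 1)/(h - 2)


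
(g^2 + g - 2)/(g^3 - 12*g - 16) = (g - 1)/(g^2 - 2*g - 8)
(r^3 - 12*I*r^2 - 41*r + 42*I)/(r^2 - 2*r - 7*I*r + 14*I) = (r^2 - 5*I*r - 6)/(r - 2)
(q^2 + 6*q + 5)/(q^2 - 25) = (q + 1)/(q - 5)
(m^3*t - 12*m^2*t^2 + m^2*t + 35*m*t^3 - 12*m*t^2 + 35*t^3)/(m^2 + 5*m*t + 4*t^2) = t*(m^3 - 12*m^2*t + m^2 + 35*m*t^2 - 12*m*t + 35*t^2)/(m^2 + 5*m*t + 4*t^2)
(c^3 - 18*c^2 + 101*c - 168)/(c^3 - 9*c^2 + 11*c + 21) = (c - 8)/(c + 1)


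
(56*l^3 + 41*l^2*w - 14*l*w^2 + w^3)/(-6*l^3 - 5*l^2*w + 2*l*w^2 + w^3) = (56*l^2 - 15*l*w + w^2)/(-6*l^2 + l*w + w^2)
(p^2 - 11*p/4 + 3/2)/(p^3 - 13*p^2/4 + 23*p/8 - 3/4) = 2/(2*p - 1)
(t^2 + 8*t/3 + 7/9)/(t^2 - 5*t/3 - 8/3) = (9*t^2 + 24*t + 7)/(3*(3*t^2 - 5*t - 8))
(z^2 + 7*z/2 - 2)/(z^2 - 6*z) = (z^2 + 7*z/2 - 2)/(z*(z - 6))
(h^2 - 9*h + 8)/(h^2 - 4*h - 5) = (-h^2 + 9*h - 8)/(-h^2 + 4*h + 5)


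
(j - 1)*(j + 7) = j^2 + 6*j - 7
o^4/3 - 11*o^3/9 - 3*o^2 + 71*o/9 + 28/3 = (o/3 + 1/3)*(o - 4)*(o - 3)*(o + 7/3)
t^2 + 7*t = t*(t + 7)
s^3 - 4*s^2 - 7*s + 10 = (s - 5)*(s - 1)*(s + 2)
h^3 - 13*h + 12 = (h - 3)*(h - 1)*(h + 4)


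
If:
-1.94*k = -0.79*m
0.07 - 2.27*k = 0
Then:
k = 0.03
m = 0.08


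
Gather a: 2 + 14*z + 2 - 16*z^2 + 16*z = -16*z^2 + 30*z + 4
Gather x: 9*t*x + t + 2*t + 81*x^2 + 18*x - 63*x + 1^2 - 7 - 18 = 3*t + 81*x^2 + x*(9*t - 45) - 24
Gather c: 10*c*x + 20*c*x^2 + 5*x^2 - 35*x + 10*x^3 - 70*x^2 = c*(20*x^2 + 10*x) + 10*x^3 - 65*x^2 - 35*x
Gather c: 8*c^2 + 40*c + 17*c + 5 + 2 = 8*c^2 + 57*c + 7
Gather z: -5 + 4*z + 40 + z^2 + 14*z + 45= z^2 + 18*z + 80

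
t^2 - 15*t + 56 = (t - 8)*(t - 7)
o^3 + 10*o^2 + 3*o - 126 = (o - 3)*(o + 6)*(o + 7)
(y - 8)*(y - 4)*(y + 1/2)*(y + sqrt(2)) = y^4 - 23*y^3/2 + sqrt(2)*y^3 - 23*sqrt(2)*y^2/2 + 26*y^2 + 16*y + 26*sqrt(2)*y + 16*sqrt(2)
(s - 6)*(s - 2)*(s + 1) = s^3 - 7*s^2 + 4*s + 12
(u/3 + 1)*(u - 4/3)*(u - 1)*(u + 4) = u^4/3 + 14*u^3/9 - u^2 - 56*u/9 + 16/3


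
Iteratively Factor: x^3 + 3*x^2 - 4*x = (x - 1)*(x^2 + 4*x) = x*(x - 1)*(x + 4)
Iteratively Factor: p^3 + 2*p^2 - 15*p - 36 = (p - 4)*(p^2 + 6*p + 9) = (p - 4)*(p + 3)*(p + 3)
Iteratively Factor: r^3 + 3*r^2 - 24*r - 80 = (r + 4)*(r^2 - r - 20) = (r + 4)^2*(r - 5)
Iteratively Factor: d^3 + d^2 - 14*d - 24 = (d + 2)*(d^2 - d - 12) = (d + 2)*(d + 3)*(d - 4)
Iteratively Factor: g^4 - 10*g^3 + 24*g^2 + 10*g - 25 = (g - 1)*(g^3 - 9*g^2 + 15*g + 25) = (g - 1)*(g + 1)*(g^2 - 10*g + 25) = (g - 5)*(g - 1)*(g + 1)*(g - 5)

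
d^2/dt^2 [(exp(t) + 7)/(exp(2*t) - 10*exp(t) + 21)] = (exp(4*t) + 38*exp(3*t) - 336*exp(2*t) + 322*exp(t) + 1911)*exp(t)/(exp(6*t) - 30*exp(5*t) + 363*exp(4*t) - 2260*exp(3*t) + 7623*exp(2*t) - 13230*exp(t) + 9261)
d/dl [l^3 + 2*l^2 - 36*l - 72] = 3*l^2 + 4*l - 36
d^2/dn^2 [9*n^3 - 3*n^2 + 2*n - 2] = 54*n - 6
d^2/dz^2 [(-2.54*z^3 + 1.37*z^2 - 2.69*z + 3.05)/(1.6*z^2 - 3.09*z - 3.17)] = (-7.105427357601e-15*z^5 - 5.6843418860808e-14*z^4 - 74.496348*z^3 - 60.740532*z^2 - 325.482516*z + 169.41531)/(4.096*z^6 - 23.7312*z^5 + 21.48528*z^4 + 64.531251*z^3 - 42.567711*z^2 - 93.153303*z - 31.855013)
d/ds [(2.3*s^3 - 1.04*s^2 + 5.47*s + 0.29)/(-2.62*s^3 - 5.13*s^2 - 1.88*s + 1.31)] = (-14.5238*s^4 + 20.0148*s^3 + 41.3347*s^2 + 0.250599999999999*s + 7.7109)/(6.8644*s^6 + 26.8812*s^5 + 36.1681*s^4 + 12.4244*s^3 - 9.9062*s^2 - 4.9256*s + 1.7161)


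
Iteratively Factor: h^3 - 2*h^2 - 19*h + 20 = (h + 4)*(h^2 - 6*h + 5) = (h - 1)*(h + 4)*(h - 5)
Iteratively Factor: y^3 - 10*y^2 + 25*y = (y - 5)*(y^2 - 5*y) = (y - 5)^2*(y)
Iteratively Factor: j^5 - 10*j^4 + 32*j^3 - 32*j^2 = (j - 4)*(j^4 - 6*j^3 + 8*j^2) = j*(j - 4)*(j^3 - 6*j^2 + 8*j) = j*(j - 4)^2*(j^2 - 2*j) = j*(j - 4)^2*(j - 2)*(j)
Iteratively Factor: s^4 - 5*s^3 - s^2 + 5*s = (s - 1)*(s^3 - 4*s^2 - 5*s) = (s - 1)*(s + 1)*(s^2 - 5*s) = (s - 5)*(s - 1)*(s + 1)*(s)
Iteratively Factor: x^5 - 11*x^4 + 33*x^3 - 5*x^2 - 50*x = (x + 1)*(x^4 - 12*x^3 + 45*x^2 - 50*x) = (x - 2)*(x + 1)*(x^3 - 10*x^2 + 25*x) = (x - 5)*(x - 2)*(x + 1)*(x^2 - 5*x) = x*(x - 5)*(x - 2)*(x + 1)*(x - 5)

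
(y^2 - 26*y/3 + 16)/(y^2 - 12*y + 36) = (y - 8/3)/(y - 6)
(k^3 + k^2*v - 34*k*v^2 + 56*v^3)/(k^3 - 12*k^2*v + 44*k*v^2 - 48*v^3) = (-k - 7*v)/(-k + 6*v)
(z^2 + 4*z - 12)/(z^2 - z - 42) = (z - 2)/(z - 7)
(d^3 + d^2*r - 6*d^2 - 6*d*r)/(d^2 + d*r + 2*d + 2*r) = d*(d - 6)/(d + 2)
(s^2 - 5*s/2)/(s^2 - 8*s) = (s - 5/2)/(s - 8)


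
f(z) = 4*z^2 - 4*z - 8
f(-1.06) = 0.73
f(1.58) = -4.33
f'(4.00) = 28.00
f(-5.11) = 116.89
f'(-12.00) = -100.00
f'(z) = 8*z - 4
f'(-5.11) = -44.88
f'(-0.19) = -5.52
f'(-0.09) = -4.72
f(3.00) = 16.00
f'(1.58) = 8.64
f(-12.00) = 616.00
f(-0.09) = -7.61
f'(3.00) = 20.00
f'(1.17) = 5.36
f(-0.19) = -7.10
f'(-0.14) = -5.12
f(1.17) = -7.20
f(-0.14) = -7.36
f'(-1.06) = -12.48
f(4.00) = 40.00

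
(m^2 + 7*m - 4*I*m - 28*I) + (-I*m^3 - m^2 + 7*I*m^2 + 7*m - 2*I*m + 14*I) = -I*m^3 + 7*I*m^2 + 14*m - 6*I*m - 14*I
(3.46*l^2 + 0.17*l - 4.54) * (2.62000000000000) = 9.0652*l^2 + 0.4454*l - 11.8948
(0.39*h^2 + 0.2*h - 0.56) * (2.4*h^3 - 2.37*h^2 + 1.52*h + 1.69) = 0.936*h^5 - 0.4443*h^4 - 1.2252*h^3 + 2.2903*h^2 - 0.5132*h - 0.9464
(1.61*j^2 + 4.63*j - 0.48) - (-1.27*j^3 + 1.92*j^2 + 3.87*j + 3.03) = 1.27*j^3 - 0.31*j^2 + 0.76*j - 3.51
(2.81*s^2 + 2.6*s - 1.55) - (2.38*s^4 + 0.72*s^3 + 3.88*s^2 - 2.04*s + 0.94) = -2.38*s^4 - 0.72*s^3 - 1.07*s^2 + 4.64*s - 2.49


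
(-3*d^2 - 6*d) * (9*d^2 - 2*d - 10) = -27*d^4 - 48*d^3 + 42*d^2 + 60*d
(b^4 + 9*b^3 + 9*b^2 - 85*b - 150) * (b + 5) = b^5 + 14*b^4 + 54*b^3 - 40*b^2 - 575*b - 750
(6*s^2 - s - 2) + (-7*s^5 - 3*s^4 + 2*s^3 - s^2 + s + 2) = -7*s^5 - 3*s^4 + 2*s^3 + 5*s^2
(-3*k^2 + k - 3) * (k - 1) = -3*k^3 + 4*k^2 - 4*k + 3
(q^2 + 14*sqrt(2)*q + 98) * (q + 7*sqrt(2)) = q^3 + 21*sqrt(2)*q^2 + 294*q + 686*sqrt(2)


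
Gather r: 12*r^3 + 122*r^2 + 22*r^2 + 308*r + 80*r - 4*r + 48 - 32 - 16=12*r^3 + 144*r^2 + 384*r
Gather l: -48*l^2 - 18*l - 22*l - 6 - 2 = -48*l^2 - 40*l - 8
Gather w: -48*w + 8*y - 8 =-48*w + 8*y - 8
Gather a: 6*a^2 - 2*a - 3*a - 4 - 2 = 6*a^2 - 5*a - 6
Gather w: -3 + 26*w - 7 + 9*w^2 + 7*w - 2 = 9*w^2 + 33*w - 12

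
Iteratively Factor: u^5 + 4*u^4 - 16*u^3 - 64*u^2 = (u - 4)*(u^4 + 8*u^3 + 16*u^2) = (u - 4)*(u + 4)*(u^3 + 4*u^2) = u*(u - 4)*(u + 4)*(u^2 + 4*u) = u^2*(u - 4)*(u + 4)*(u + 4)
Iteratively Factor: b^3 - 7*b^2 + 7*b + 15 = (b + 1)*(b^2 - 8*b + 15) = (b - 5)*(b + 1)*(b - 3)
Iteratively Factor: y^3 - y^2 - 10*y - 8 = (y + 1)*(y^2 - 2*y - 8) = (y - 4)*(y + 1)*(y + 2)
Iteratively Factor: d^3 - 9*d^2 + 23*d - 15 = (d - 5)*(d^2 - 4*d + 3) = (d - 5)*(d - 1)*(d - 3)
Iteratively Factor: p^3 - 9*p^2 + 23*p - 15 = (p - 3)*(p^2 - 6*p + 5) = (p - 5)*(p - 3)*(p - 1)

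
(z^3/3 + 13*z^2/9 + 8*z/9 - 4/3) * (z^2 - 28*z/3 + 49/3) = z^5/3 - 5*z^4/3 - 193*z^3/27 + 377*z^2/27 + 728*z/27 - 196/9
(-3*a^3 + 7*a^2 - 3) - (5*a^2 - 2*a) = -3*a^3 + 2*a^2 + 2*a - 3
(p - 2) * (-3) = 6 - 3*p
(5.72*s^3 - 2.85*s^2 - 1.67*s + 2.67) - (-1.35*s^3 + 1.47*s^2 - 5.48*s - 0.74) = 7.07*s^3 - 4.32*s^2 + 3.81*s + 3.41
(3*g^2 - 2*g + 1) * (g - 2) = 3*g^3 - 8*g^2 + 5*g - 2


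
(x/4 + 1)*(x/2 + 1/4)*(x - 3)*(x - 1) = x^4/8 + x^3/16 - 13*x^2/8 + 11*x/16 + 3/4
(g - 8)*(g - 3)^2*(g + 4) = g^4 - 10*g^3 + g^2 + 156*g - 288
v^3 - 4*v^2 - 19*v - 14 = (v - 7)*(v + 1)*(v + 2)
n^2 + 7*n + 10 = (n + 2)*(n + 5)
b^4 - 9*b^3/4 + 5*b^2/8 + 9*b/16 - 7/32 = (b - 7/4)*(b - 1/2)^2*(b + 1/2)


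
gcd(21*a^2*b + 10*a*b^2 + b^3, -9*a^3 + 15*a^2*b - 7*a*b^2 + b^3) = 1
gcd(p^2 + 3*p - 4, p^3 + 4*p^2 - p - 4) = p^2 + 3*p - 4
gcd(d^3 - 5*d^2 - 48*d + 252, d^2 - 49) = d + 7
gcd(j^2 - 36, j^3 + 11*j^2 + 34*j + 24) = j + 6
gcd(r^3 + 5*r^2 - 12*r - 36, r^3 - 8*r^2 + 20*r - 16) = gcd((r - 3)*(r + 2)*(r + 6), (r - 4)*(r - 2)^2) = 1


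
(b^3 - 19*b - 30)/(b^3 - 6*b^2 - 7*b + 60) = (b + 2)/(b - 4)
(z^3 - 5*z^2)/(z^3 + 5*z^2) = (z - 5)/(z + 5)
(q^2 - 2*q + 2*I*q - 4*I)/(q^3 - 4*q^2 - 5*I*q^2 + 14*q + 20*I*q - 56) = (q - 2)/(q^2 - q*(4 + 7*I) + 28*I)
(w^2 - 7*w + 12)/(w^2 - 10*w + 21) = (w - 4)/(w - 7)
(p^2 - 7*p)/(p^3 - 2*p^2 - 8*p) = (7 - p)/(-p^2 + 2*p + 8)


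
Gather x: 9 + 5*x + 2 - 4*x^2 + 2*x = -4*x^2 + 7*x + 11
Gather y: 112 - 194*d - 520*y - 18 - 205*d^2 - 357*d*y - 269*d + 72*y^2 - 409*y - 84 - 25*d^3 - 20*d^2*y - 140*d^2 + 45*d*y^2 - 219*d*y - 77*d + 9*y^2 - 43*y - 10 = -25*d^3 - 345*d^2 - 540*d + y^2*(45*d + 81) + y*(-20*d^2 - 576*d - 972)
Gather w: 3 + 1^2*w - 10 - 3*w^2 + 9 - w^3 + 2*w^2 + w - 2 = -w^3 - w^2 + 2*w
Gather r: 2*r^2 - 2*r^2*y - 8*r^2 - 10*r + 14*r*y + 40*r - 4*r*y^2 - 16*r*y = r^2*(-2*y - 6) + r*(-4*y^2 - 2*y + 30)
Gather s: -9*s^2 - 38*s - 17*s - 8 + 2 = -9*s^2 - 55*s - 6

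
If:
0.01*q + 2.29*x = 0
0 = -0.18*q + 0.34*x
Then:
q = 0.00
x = 0.00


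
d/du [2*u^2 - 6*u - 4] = 4*u - 6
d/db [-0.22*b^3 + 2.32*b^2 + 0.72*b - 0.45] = -0.66*b^2 + 4.64*b + 0.72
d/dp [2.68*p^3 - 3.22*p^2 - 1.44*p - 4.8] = 8.04*p^2 - 6.44*p - 1.44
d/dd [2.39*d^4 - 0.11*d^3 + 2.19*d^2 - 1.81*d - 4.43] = 9.56*d^3 - 0.33*d^2 + 4.38*d - 1.81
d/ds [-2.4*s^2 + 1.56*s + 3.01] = 1.56 - 4.8*s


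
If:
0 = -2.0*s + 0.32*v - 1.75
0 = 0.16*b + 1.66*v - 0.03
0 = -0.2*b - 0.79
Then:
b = -3.95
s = -0.81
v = 0.40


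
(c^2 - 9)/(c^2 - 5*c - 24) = (c - 3)/(c - 8)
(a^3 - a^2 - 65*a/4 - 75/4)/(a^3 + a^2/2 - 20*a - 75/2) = (a + 3/2)/(a + 3)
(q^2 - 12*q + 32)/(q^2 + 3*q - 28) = (q - 8)/(q + 7)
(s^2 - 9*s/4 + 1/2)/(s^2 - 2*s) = (s - 1/4)/s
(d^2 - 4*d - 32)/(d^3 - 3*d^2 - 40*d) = (d + 4)/(d*(d + 5))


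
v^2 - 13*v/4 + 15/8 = (v - 5/2)*(v - 3/4)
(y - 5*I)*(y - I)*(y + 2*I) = y^3 - 4*I*y^2 + 7*y - 10*I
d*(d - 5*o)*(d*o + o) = d^3*o - 5*d^2*o^2 + d^2*o - 5*d*o^2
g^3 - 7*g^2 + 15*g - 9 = (g - 3)^2*(g - 1)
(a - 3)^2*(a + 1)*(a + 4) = a^4 - a^3 - 17*a^2 + 21*a + 36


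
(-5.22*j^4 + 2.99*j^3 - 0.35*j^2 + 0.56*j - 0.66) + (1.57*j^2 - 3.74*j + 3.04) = -5.22*j^4 + 2.99*j^3 + 1.22*j^2 - 3.18*j + 2.38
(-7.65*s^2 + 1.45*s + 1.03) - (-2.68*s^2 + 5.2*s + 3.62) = -4.97*s^2 - 3.75*s - 2.59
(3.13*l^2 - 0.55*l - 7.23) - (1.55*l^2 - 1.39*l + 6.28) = 1.58*l^2 + 0.84*l - 13.51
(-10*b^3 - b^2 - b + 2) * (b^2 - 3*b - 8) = -10*b^5 + 29*b^4 + 82*b^3 + 13*b^2 + 2*b - 16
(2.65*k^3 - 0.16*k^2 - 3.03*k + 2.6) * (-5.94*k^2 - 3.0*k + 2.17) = -15.741*k^5 - 6.9996*k^4 + 24.2287*k^3 - 6.7012*k^2 - 14.3751*k + 5.642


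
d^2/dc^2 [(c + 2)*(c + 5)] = 2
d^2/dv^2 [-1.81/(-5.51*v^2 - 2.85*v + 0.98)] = (-109.903562*v^2 - 56.84667*v + 1.81*(11.02*v + 2.85)*(22.04*v + 5.7) + 19.547276)/(5.51*v^2 + 2.85*v - 0.98)^3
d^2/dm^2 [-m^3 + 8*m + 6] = -6*m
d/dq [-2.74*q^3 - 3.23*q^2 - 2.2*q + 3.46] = -8.22*q^2 - 6.46*q - 2.2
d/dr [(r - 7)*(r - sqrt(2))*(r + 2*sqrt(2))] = 3*r^2 - 14*r + 2*sqrt(2)*r - 7*sqrt(2) - 4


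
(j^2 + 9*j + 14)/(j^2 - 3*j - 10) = (j + 7)/(j - 5)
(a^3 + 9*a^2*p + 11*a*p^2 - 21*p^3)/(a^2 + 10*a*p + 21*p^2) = a - p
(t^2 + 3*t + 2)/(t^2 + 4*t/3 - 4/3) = 3*(t + 1)/(3*t - 2)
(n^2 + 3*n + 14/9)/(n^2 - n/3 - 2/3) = (n + 7/3)/(n - 1)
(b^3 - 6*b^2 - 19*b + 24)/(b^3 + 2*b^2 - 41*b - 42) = (b^3 - 6*b^2 - 19*b + 24)/(b^3 + 2*b^2 - 41*b - 42)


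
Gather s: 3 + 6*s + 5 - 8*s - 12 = -2*s - 4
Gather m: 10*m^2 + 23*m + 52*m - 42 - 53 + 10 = 10*m^2 + 75*m - 85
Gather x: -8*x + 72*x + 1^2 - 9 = 64*x - 8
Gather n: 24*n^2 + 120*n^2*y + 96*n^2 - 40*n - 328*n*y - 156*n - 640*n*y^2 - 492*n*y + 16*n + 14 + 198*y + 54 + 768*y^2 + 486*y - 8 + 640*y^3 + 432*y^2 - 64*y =n^2*(120*y + 120) + n*(-640*y^2 - 820*y - 180) + 640*y^3 + 1200*y^2 + 620*y + 60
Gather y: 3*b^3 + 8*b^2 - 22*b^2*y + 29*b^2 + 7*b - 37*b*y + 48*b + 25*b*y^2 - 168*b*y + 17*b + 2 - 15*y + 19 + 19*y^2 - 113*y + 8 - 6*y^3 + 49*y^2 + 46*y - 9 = 3*b^3 + 37*b^2 + 72*b - 6*y^3 + y^2*(25*b + 68) + y*(-22*b^2 - 205*b - 82) + 20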